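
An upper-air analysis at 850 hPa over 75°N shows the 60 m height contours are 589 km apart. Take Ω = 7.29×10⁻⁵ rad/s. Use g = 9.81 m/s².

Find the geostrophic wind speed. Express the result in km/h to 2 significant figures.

26 km/h

Coriolis parameter at 75°N:
f = 2Ω sin φ = 2 × 7.29×10⁻⁵ × sin 75° = 1.41×10⁻⁴ s⁻¹
Height gradient: |∂Z/∂n| = 60 m / 589000 m = 1.02×10⁻⁴
On a pressure surface, geostrophic balance gives V_g = (g/f)|∂Z/∂n|:
V_g = 9.81 × 1.02×10⁻⁴ / 1.41×10⁻⁴ = 7.10 m/s
Converting: 7.10 m/s × 3.6 = 26 km/h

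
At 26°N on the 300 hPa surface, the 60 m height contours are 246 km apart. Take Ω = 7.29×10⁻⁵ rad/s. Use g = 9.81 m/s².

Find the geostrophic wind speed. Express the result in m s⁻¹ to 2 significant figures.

37 m s⁻¹

Coriolis parameter at 26°N:
f = 2Ω sin φ = 2 × 7.29×10⁻⁵ × sin 26° = 6.39×10⁻⁵ s⁻¹
Height gradient: |∂Z/∂n| = 60 m / 246000 m = 2.44×10⁻⁴
On a pressure surface, geostrophic balance gives V_g = (g/f)|∂Z/∂n|:
V_g = 9.81 × 2.44×10⁻⁴ / 6.39×10⁻⁵ = 37.4 m/s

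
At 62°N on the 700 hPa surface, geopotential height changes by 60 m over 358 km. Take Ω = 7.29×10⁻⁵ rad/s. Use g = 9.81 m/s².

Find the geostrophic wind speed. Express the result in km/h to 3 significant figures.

Coriolis parameter at 62°N:
f = 2Ω sin φ = 2 × 7.29×10⁻⁵ × sin 62° = 1.29×10⁻⁴ s⁻¹
Height gradient: |∂Z/∂n| = 60 m / 358000 m = 1.68×10⁻⁴
On a pressure surface, geostrophic balance gives V_g = (g/f)|∂Z/∂n|:
V_g = 9.81 × 1.68×10⁻⁴ / 1.29×10⁻⁴ = 12.8 m/s
Converting: 12.8 m/s × 3.6 = 46.0 km/h

46.0 km/h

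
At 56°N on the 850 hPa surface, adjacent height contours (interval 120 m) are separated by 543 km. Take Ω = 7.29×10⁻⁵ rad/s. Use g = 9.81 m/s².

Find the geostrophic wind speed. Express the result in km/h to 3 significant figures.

Coriolis parameter at 56°N:
f = 2Ω sin φ = 2 × 7.29×10⁻⁵ × sin 56° = 1.21×10⁻⁴ s⁻¹
Height gradient: |∂Z/∂n| = 120 m / 543000 m = 2.21×10⁻⁴
On a pressure surface, geostrophic balance gives V_g = (g/f)|∂Z/∂n|:
V_g = 9.81 × 2.21×10⁻⁴ / 1.21×10⁻⁴ = 17.9 m/s
Converting: 17.9 m/s × 3.6 = 64.6 km/h

64.6 km/h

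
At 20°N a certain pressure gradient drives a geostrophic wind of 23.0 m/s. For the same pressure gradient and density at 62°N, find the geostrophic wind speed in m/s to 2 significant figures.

With the same pressure gradient and density, V_g ∝ 1/f ∝ 1/sin φ.
V₂ = V₁ · sin φ₁ / sin φ₂ = 23.0 × sin 20° / sin 62°
V₂ = 23.0 × 0.3420/0.8829 = 8.9 m/s

8.9 m/s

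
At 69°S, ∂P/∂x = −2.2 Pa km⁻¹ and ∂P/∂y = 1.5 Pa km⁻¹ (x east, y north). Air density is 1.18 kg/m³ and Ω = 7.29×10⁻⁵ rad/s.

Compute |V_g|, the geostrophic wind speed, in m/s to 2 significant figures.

Coriolis parameter at 69°S:
f = 2Ω sin φ = 2 × 7.29×10⁻⁵ × sin 69° = 1.36×10⁻⁴ s⁻¹
In the Southern Hemisphere f is negative: f = −1.36×10⁻⁴ s⁻¹.
Component geostrophic relations (x east, y north):
u_g = −(1/(fρ)) ∂P/∂y,  v_g = (1/(fρ)) ∂P/∂x
u_g = −(1.5×10⁻³)/(−1.36×10⁻⁴ × 1.18) = 9.34 m/s;  v_g = (−2.2×10⁻³)/(−1.36×10⁻⁴ × 1.18) = 13.7 m/s
|V_g| = √(u_g² + v_g²) = 16.6 m/s

17 m/s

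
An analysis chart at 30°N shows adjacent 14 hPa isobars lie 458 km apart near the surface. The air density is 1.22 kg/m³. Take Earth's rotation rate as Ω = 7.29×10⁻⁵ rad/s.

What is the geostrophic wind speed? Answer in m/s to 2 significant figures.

34 m/s

Coriolis parameter at 30°N:
f = 2Ω sin φ = 2 × 7.29×10⁻⁵ × sin 30° = 7.29×10⁻⁵ s⁻¹
Pressure gradient: |∂P/∂n| = 1400 Pa / 458000 m = 3.06×10⁻³ Pa/m
Geostrophic balance (pressure-gradient force = Coriolis force):
V_g = (1/(fρ)) |∂P/∂n| = 3.06×10⁻³ / (7.29×10⁻⁵ × 1.22) = 34.4 m/s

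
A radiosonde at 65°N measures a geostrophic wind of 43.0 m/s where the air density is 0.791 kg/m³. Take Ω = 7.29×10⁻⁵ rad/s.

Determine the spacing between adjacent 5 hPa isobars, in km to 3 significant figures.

Coriolis parameter at 65°N:
f = 2Ω sin φ = 2 × 7.29×10⁻⁵ × sin 65° = 1.32×10⁻⁴ s⁻¹
Geostrophic balance rearranged: |∂P/∂n| = f ρ V_g
|∂P/∂n| = 1.32×10⁻⁴ × 0.791 × 43.0 = 4.49×10⁻³ Pa/m
Isobar spacing: Δn = ΔP/|∂P/∂n| = 500 Pa / 4.49×10⁻³ Pa/m = 111248 m ≈ 111 km

111 km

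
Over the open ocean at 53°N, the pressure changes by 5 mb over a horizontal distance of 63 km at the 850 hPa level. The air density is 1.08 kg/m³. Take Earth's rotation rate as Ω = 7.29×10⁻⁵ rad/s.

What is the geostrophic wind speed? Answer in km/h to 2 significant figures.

Coriolis parameter at 53°N:
f = 2Ω sin φ = 2 × 7.29×10⁻⁵ × sin 53° = 1.16×10⁻⁴ s⁻¹
Pressure gradient: |∂P/∂n| = 500 Pa / 63000 m = 7.94×10⁻³ Pa/m
Geostrophic balance (pressure-gradient force = Coriolis force):
V_g = (1/(fρ)) |∂P/∂n| = 7.94×10⁻³ / (1.16×10⁻⁴ × 1.08) = 63.1 m/s
Converting: 63.1 m/s × 3.6 = 230 km/h

230 km/h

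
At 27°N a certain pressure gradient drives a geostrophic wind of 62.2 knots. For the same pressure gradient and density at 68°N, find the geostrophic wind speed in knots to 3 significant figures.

30.5 knots

With the same pressure gradient and density, V_g ∝ 1/f ∝ 1/sin φ.
V₂ = V₁ · sin φ₁ / sin φ₂ = 62.2 × sin 27° / sin 68°
V₂ = 62.2 × 0.4540/0.9272 = 30.5 knots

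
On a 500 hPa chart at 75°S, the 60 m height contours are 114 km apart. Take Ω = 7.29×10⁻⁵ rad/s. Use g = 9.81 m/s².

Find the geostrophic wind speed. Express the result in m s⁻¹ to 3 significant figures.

36.7 m s⁻¹

Coriolis parameter at 75°S:
f = 2Ω sin φ = 2 × 7.29×10⁻⁵ × sin 75° = 1.41×10⁻⁴ s⁻¹
Height gradient: |∂Z/∂n| = 60 m / 114000 m = 5.26×10⁻⁴
On a pressure surface, geostrophic balance gives V_g = (g/f)|∂Z/∂n|:
V_g = 9.81 × 5.26×10⁻⁴ / 1.41×10⁻⁴ = 36.7 m/s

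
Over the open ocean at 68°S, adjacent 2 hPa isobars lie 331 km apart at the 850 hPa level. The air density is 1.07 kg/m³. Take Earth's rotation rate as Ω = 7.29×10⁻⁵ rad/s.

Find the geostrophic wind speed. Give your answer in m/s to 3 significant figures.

4.18 m/s

Coriolis parameter at 68°S:
f = 2Ω sin φ = 2 × 7.29×10⁻⁵ × sin 68° = 1.35×10⁻⁴ s⁻¹
Pressure gradient: |∂P/∂n| = 200 Pa / 331000 m = 6.04×10⁻⁴ Pa/m
Geostrophic balance (pressure-gradient force = Coriolis force):
V_g = (1/(fρ)) |∂P/∂n| = 6.04×10⁻⁴ / (1.35×10⁻⁴ × 1.07) = 4.18 m/s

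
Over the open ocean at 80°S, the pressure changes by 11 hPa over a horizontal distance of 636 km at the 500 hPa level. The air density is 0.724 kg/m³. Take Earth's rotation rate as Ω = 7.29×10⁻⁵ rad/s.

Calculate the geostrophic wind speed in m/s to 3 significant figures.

Coriolis parameter at 80°S:
f = 2Ω sin φ = 2 × 7.29×10⁻⁵ × sin 80° = 1.44×10⁻⁴ s⁻¹
Pressure gradient: |∂P/∂n| = 1100 Pa / 636000 m = 1.73×10⁻³ Pa/m
Geostrophic balance (pressure-gradient force = Coriolis force):
V_g = (1/(fρ)) |∂P/∂n| = 1.73×10⁻³ / (1.44×10⁻⁴ × 0.724) = 16.6 m/s

16.6 m/s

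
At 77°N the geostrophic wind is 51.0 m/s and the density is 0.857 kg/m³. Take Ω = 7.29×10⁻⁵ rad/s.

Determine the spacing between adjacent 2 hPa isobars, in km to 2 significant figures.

32 km

Coriolis parameter at 77°N:
f = 2Ω sin φ = 2 × 7.29×10⁻⁵ × sin 77° = 1.42×10⁻⁴ s⁻¹
Geostrophic balance rearranged: |∂P/∂n| = f ρ V_g
|∂P/∂n| = 1.42×10⁻⁴ × 0.857 × 51.0 = 6.21×10⁻³ Pa/m
Isobar spacing: Δn = ΔP/|∂P/∂n| = 200 Pa / 6.21×10⁻³ Pa/m = 32211 m ≈ 32 km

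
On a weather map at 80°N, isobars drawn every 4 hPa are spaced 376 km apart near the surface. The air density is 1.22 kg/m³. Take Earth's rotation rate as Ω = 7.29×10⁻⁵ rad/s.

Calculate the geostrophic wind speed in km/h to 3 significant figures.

Coriolis parameter at 80°N:
f = 2Ω sin φ = 2 × 7.29×10⁻⁵ × sin 80° = 1.44×10⁻⁴ s⁻¹
Pressure gradient: |∂P/∂n| = 400 Pa / 376000 m = 1.06×10⁻³ Pa/m
Geostrophic balance (pressure-gradient force = Coriolis force):
V_g = (1/(fρ)) |∂P/∂n| = 1.06×10⁻³ / (1.44×10⁻⁴ × 1.22) = 6.07 m/s
Converting: 6.07 m/s × 3.6 = 21.9 km/h

21.9 km/h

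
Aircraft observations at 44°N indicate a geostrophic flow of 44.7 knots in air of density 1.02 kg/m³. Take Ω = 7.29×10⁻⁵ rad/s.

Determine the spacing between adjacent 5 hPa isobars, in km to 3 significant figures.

Coriolis parameter at 44°N:
f = 2Ω sin φ = 2 × 7.29×10⁻⁵ × sin 44° = 1.01×10⁻⁴ s⁻¹
Wind speed in SI: 44.7 knots = 23.0 m/s
Geostrophic balance rearranged: |∂P/∂n| = f ρ V_g
|∂P/∂n| = 1.01×10⁻⁴ × 1.02 × 23.0 = 2.38×10⁻³ Pa/m
Isobar spacing: Δn = ΔP/|∂P/∂n| = 500 Pa / 2.38×10⁻³ Pa/m = 210473 m ≈ 210 km

210 km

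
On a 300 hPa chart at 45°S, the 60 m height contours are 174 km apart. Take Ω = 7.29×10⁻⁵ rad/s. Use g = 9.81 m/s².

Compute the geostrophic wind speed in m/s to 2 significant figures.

Coriolis parameter at 45°S:
f = 2Ω sin φ = 2 × 7.29×10⁻⁵ × sin 45° = 1.03×10⁻⁴ s⁻¹
Height gradient: |∂Z/∂n| = 60 m / 174000 m = 3.45×10⁻⁴
On a pressure surface, geostrophic balance gives V_g = (g/f)|∂Z/∂n|:
V_g = 9.81 × 3.45×10⁻⁴ / 1.03×10⁻⁴ = 32.8 m/s

33 m/s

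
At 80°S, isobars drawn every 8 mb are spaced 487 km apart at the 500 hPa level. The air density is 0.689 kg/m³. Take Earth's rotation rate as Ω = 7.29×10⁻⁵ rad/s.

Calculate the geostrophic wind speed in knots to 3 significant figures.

32.3 knots

Coriolis parameter at 80°S:
f = 2Ω sin φ = 2 × 7.29×10⁻⁵ × sin 80° = 1.44×10⁻⁴ s⁻¹
Pressure gradient: |∂P/∂n| = 800 Pa / 487000 m = 1.64×10⁻³ Pa/m
Geostrophic balance (pressure-gradient force = Coriolis force):
V_g = (1/(fρ)) |∂P/∂n| = 1.64×10⁻³ / (1.44×10⁻⁴ × 0.689) = 16.6 m/s
Converting: 16.6 m/s × 1.944 = 32.3 knots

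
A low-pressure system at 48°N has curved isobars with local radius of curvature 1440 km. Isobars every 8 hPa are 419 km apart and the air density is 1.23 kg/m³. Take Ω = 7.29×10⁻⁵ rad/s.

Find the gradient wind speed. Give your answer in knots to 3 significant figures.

Coriolis parameter at 48°N:
f = 2Ω sin φ = 2 × 7.29×10⁻⁵ × sin 48° = 1.08×10⁻⁴ s⁻¹
Pressure gradient: |∂P/∂n| = 800 Pa / 419000 m = 1.91×10⁻³ Pa/m
Geostrophic speed: V_g = |∂P/∂n|/(fρ) = 1.91×10⁻³/(1.08×10⁻⁴ × 1.23) = 14.3 m/s
Around a low, centrifugal force acts outward with Coriolis, so pressure-gradient force balances both:
(1/ρ)|∂P/∂n| = fV + V²/R  →  V² + fR·V − fR·V_g = 0
With fR = 1.08×10⁻⁴ × 1440×10³ m = 156 m/s:
V = [−fR + √((fR)² + 4 fR V_g)]/2 = [−156 + √(156² + 4×156×14.3)]/2 = 13.2 m/s
Subgeostrophic (V < V_g = 14.3 m/s), as expected around a low.
Converting: 13.2 m/s × 1.944 = 25.7 knots

25.7 knots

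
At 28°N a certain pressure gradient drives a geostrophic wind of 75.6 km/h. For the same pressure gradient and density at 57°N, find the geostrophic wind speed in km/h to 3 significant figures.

With the same pressure gradient and density, V_g ∝ 1/f ∝ 1/sin φ.
V₂ = V₁ · sin φ₁ / sin φ₂ = 75.6 × sin 28° / sin 57°
V₂ = 75.6 × 0.4695/0.8387 = 42.3 km/h

42.3 km/h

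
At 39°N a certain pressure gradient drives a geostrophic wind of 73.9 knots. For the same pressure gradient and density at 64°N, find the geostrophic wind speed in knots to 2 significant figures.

52 knots

With the same pressure gradient and density, V_g ∝ 1/f ∝ 1/sin φ.
V₂ = V₁ · sin φ₁ / sin φ₂ = 73.9 × sin 39° / sin 64°
V₂ = 73.9 × 0.6293/0.8988 = 52 knots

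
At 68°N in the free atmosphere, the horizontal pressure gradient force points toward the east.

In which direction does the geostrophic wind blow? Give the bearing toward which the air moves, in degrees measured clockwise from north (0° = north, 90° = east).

The pressure-gradient force points toward the east (bearing 090°).
Geostrophic balance: in the Northern Hemisphere the Coriolis force deflects motion to the right, so the geostrophic wind blows 90° to the right of the pressure-gradient force (low pressure on the left).
Rotating 090° by 90° clockwise gives 180° — the wind blows toward the south.

180°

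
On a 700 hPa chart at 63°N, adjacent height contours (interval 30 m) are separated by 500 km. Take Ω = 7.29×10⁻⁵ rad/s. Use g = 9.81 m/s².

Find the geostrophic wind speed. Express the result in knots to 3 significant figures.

Coriolis parameter at 63°N:
f = 2Ω sin φ = 2 × 7.29×10⁻⁵ × sin 63° = 1.30×10⁻⁴ s⁻¹
Height gradient: |∂Z/∂n| = 30 m / 500000 m = 6.00×10⁻⁵
On a pressure surface, geostrophic balance gives V_g = (g/f)|∂Z/∂n|:
V_g = 9.81 × 6.00×10⁻⁵ / 1.30×10⁻⁴ = 4.53 m/s
Converting: 4.53 m/s × 1.944 = 8.81 knots

8.81 knots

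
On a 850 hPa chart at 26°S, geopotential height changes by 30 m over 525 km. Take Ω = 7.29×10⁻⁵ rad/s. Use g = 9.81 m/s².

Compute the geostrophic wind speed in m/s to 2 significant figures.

Coriolis parameter at 26°S:
f = 2Ω sin φ = 2 × 7.29×10⁻⁵ × sin 26° = 6.39×10⁻⁵ s⁻¹
Height gradient: |∂Z/∂n| = 30 m / 525000 m = 5.71×10⁻⁵
On a pressure surface, geostrophic balance gives V_g = (g/f)|∂Z/∂n|:
V_g = 9.81 × 5.71×10⁻⁵ / 6.39×10⁻⁵ = 8.77 m/s

8.8 m/s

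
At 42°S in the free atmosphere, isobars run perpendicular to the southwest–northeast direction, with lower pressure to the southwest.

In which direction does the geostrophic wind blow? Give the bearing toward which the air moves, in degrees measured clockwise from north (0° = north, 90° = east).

135°

The pressure-gradient force points toward the southwest (bearing 225°).
Geostrophic balance: in the Southern Hemisphere the Coriolis force deflects motion to the left, so the geostrophic wind blows 90° to the left of the pressure-gradient force (low pressure on the right).
Rotating 225° by 90° counterclockwise gives 135° — the wind blows toward the southeast.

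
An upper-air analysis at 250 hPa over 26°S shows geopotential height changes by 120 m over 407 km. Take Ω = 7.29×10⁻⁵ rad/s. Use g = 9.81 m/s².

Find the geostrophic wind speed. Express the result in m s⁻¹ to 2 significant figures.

45 m s⁻¹

Coriolis parameter at 26°S:
f = 2Ω sin φ = 2 × 7.29×10⁻⁵ × sin 26° = 6.39×10⁻⁵ s⁻¹
Height gradient: |∂Z/∂n| = 120 m / 407000 m = 2.95×10⁻⁴
On a pressure surface, geostrophic balance gives V_g = (g/f)|∂Z/∂n|:
V_g = 9.81 × 2.95×10⁻⁴ / 6.39×10⁻⁵ = 45.3 m/s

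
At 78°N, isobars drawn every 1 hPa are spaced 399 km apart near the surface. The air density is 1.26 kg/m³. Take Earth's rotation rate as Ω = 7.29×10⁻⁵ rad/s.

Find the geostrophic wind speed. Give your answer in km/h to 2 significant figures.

Coriolis parameter at 78°N:
f = 2Ω sin φ = 2 × 7.29×10⁻⁵ × sin 78° = 1.43×10⁻⁴ s⁻¹
Pressure gradient: |∂P/∂n| = 100 Pa / 399000 m = 2.51×10⁻⁴ Pa/m
Geostrophic balance (pressure-gradient force = Coriolis force):
V_g = (1/(fρ)) |∂P/∂n| = 2.51×10⁻⁴ / (1.43×10⁻⁴ × 1.26) = 1.39 m/s
Converting: 1.39 m/s × 3.6 = 5.0 km/h

5.0 km/h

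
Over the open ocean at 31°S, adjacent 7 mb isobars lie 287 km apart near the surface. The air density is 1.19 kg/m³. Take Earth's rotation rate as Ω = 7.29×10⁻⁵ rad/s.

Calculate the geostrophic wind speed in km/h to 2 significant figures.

Coriolis parameter at 31°S:
f = 2Ω sin φ = 2 × 7.29×10⁻⁵ × sin 31° = 7.51×10⁻⁵ s⁻¹
Pressure gradient: |∂P/∂n| = 700 Pa / 287000 m = 2.44×10⁻³ Pa/m
Geostrophic balance (pressure-gradient force = Coriolis force):
V_g = (1/(fρ)) |∂P/∂n| = 2.44×10⁻³ / (7.51×10⁻⁵ × 1.19) = 27.3 m/s
Converting: 27.3 m/s × 3.6 = 98 km/h

98 km/h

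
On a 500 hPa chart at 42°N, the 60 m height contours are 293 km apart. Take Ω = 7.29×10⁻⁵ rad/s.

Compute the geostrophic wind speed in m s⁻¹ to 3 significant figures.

Coriolis parameter at 42°N:
f = 2Ω sin φ = 2 × 7.29×10⁻⁵ × sin 42° = 9.76×10⁻⁵ s⁻¹
Height gradient: |∂Z/∂n| = 60 m / 293000 m = 2.05×10⁻⁴
On a pressure surface, geostrophic balance gives V_g = (g/f)|∂Z/∂n|:
V_g = 9.81 × 2.05×10⁻⁴ / 9.76×10⁻⁵ = 20.6 m/s

20.6 m s⁻¹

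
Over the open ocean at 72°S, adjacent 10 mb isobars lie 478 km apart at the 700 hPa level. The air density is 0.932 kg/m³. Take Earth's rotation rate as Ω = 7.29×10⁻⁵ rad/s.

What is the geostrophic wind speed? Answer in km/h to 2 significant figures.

Coriolis parameter at 72°S:
f = 2Ω sin φ = 2 × 7.29×10⁻⁵ × sin 72° = 1.39×10⁻⁴ s⁻¹
Pressure gradient: |∂P/∂n| = 1000 Pa / 478000 m = 2.09×10⁻³ Pa/m
Geostrophic balance (pressure-gradient force = Coriolis force):
V_g = (1/(fρ)) |∂P/∂n| = 2.09×10⁻³ / (1.39×10⁻⁴ × 0.932) = 16.2 m/s
Converting: 16.2 m/s × 3.6 = 58 km/h

58 km/h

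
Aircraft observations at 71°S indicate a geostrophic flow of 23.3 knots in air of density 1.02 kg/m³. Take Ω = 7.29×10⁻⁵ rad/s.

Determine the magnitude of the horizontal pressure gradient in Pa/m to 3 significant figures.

1.69×10⁻³ Pa/m

Coriolis parameter at 71°S:
f = 2Ω sin φ = 2 × 7.29×10⁻⁵ × sin 71° = 1.38×10⁻⁴ s⁻¹
Wind speed in SI: 23.3 knots = 12.0 m/s
Geostrophic balance rearranged: |∂P/∂n| = f ρ V_g
|∂P/∂n| = 1.38×10⁻⁴ × 1.02 × 12.0 = 1.69×10⁻³ Pa/m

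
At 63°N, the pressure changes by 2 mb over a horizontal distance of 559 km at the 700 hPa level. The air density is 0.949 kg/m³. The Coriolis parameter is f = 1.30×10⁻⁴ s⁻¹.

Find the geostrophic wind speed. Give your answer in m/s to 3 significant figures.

Pressure gradient: |∂P/∂n| = 200 Pa / 559000 m = 3.58×10⁻⁴ Pa/m
Geostrophic balance (pressure-gradient force = Coriolis force):
V_g = (1/(fρ)) |∂P/∂n| = 3.58×10⁻⁴ / (1.30×10⁻⁴ × 0.949) = 2.90 m/s

2.90 m/s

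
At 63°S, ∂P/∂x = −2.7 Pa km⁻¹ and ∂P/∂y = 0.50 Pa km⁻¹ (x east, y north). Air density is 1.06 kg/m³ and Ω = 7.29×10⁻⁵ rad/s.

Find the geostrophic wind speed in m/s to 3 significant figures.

19.9 m/s

Coriolis parameter at 63°S:
f = 2Ω sin φ = 2 × 7.29×10⁻⁵ × sin 63° = 1.30×10⁻⁴ s⁻¹
In the Southern Hemisphere f is negative: f = −1.30×10⁻⁴ s⁻¹.
Component geostrophic relations (x east, y north):
u_g = −(1/(fρ)) ∂P/∂y,  v_g = (1/(fρ)) ∂P/∂x
u_g = −(0.50×10⁻³)/(−1.30×10⁻⁴ × 1.06) = 3.63 m/s;  v_g = (−2.7×10⁻³)/(−1.30×10⁻⁴ × 1.06) = 19.6 m/s
|V_g| = √(u_g² + v_g²) = 19.9 m/s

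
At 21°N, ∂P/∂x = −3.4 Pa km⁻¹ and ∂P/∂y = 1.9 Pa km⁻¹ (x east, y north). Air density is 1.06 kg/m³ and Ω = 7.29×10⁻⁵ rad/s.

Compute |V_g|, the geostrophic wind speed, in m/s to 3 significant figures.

70.3 m/s

Coriolis parameter at 21°N:
f = 2Ω sin φ = 2 × 7.29×10⁻⁵ × sin 21° = 5.23×10⁻⁵ s⁻¹
Component geostrophic relations (x east, y north):
u_g = −(1/(fρ)) ∂P/∂y,  v_g = (1/(fρ)) ∂P/∂x
u_g = −(1.9×10⁻³)/(5.23×10⁻⁵ × 1.06) = −34.3 m/s;  v_g = (−3.4×10⁻³)/(5.23×10⁻⁵ × 1.06) = −61.4 m/s
|V_g| = √(u_g² + v_g²) = 70.3 m/s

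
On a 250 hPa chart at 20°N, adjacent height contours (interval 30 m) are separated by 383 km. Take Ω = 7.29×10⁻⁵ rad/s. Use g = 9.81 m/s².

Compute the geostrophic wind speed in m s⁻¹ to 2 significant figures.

15 m s⁻¹

Coriolis parameter at 20°N:
f = 2Ω sin φ = 2 × 7.29×10⁻⁵ × sin 20° = 4.99×10⁻⁵ s⁻¹
Height gradient: |∂Z/∂n| = 30 m / 383000 m = 7.83×10⁻⁵
On a pressure surface, geostrophic balance gives V_g = (g/f)|∂Z/∂n|:
V_g = 9.81 × 7.83×10⁻⁵ / 4.99×10⁻⁵ = 15.4 m/s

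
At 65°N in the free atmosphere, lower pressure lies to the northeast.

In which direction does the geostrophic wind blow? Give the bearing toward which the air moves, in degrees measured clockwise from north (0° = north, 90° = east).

135°

The pressure-gradient force points toward the northeast (bearing 045°).
Geostrophic balance: in the Northern Hemisphere the Coriolis force deflects motion to the right, so the geostrophic wind blows 90° to the right of the pressure-gradient force (low pressure on the left).
Rotating 045° by 90° clockwise gives 135° — the wind blows toward the southeast.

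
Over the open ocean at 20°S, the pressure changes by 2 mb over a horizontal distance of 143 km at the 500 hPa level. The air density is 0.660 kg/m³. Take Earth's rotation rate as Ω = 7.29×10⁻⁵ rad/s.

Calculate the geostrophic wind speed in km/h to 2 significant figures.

Coriolis parameter at 20°S:
f = 2Ω sin φ = 2 × 7.29×10⁻⁵ × sin 20° = 4.99×10⁻⁵ s⁻¹
Pressure gradient: |∂P/∂n| = 200 Pa / 143000 m = 1.40×10⁻³ Pa/m
Geostrophic balance (pressure-gradient force = Coriolis force):
V_g = (1/(fρ)) |∂P/∂n| = 1.40×10⁻³ / (4.99×10⁻⁵ × 0.660) = 42.5 m/s
Converting: 42.5 m/s × 3.6 = 150 km/h

150 km/h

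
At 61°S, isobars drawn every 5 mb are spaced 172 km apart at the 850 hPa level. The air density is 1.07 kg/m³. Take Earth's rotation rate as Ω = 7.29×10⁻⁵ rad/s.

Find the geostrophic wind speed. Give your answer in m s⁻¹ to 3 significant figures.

Coriolis parameter at 61°S:
f = 2Ω sin φ = 2 × 7.29×10⁻⁵ × sin 61° = 1.28×10⁻⁴ s⁻¹
Pressure gradient: |∂P/∂n| = 500 Pa / 172000 m = 2.91×10⁻³ Pa/m
Geostrophic balance (pressure-gradient force = Coriolis force):
V_g = (1/(fρ)) |∂P/∂n| = 2.91×10⁻³ / (1.28×10⁻⁴ × 1.07) = 21.3 m/s

21.3 m s⁻¹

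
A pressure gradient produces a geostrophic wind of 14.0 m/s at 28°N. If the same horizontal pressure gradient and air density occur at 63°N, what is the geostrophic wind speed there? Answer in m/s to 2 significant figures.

7.4 m/s

With the same pressure gradient and density, V_g ∝ 1/f ∝ 1/sin φ.
V₂ = V₁ · sin φ₁ / sin φ₂ = 14.0 × sin 28° / sin 63°
V₂ = 14.0 × 0.4695/0.8910 = 7.4 m/s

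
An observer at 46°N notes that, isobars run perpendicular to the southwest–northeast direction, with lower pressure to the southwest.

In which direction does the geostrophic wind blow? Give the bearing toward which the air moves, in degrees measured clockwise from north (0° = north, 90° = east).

The pressure-gradient force points toward the southwest (bearing 225°).
Geostrophic balance: in the Northern Hemisphere the Coriolis force deflects motion to the right, so the geostrophic wind blows 90° to the right of the pressure-gradient force (low pressure on the left).
Rotating 225° by 90° clockwise gives 315° — the wind blows toward the northwest.

315°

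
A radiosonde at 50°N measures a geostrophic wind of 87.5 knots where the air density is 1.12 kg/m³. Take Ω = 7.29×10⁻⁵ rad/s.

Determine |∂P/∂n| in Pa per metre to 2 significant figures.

Coriolis parameter at 50°N:
f = 2Ω sin φ = 2 × 7.29×10⁻⁵ × sin 50° = 1.12×10⁻⁴ s⁻¹
Wind speed in SI: 87.5 knots = 45.0 m/s
Geostrophic balance rearranged: |∂P/∂n| = f ρ V_g
|∂P/∂n| = 1.12×10⁻⁴ × 1.12 × 45.0 = 5.63×10⁻³ Pa/m

5.6×10⁻³ Pa/m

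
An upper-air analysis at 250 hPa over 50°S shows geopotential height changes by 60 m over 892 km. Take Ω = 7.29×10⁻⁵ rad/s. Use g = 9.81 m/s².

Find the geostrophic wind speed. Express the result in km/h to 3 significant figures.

21.3 km/h

Coriolis parameter at 50°S:
f = 2Ω sin φ = 2 × 7.29×10⁻⁵ × sin 50° = 1.12×10⁻⁴ s⁻¹
Height gradient: |∂Z/∂n| = 60 m / 892000 m = 6.73×10⁻⁵
On a pressure surface, geostrophic balance gives V_g = (g/f)|∂Z/∂n|:
V_g = 9.81 × 6.73×10⁻⁵ / 1.12×10⁻⁴ = 5.91 m/s
Converting: 5.91 m/s × 3.6 = 21.3 km/h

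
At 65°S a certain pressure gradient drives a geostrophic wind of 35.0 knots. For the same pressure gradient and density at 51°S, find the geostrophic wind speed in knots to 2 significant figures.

With the same pressure gradient and density, V_g ∝ 1/f ∝ 1/sin φ.
V₂ = V₁ · sin φ₁ / sin φ₂ = 35.0 × sin 65° / sin 51°
V₂ = 35.0 × 0.9063/0.7771 = 41 knots

41 knots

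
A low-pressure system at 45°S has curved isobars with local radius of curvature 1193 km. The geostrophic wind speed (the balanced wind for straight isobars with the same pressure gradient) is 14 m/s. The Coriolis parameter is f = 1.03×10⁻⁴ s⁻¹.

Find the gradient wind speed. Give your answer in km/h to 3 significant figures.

Around a low, centrifugal force acts outward with Coriolis, so pressure-gradient force balances both:
(1/ρ)|∂P/∂n| = fV + V²/R  →  V² + fR·V − fR·V_g = 0
With fR = 1.03×10⁻⁴ × 1193×10³ m = 123 m/s:
V = [−fR + √((fR)² + 4 fR V_g)]/2 = [−123 + √(123² + 4×123×14)]/2 = 12.7 m/s
Subgeostrophic (V < V_g = 14 m/s), as expected around a low.
Converting: 12.7 m/s × 3.6 = 45.7 km/h

45.7 km/h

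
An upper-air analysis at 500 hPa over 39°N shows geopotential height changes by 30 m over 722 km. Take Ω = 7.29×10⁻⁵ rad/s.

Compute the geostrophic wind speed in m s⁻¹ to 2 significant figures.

Coriolis parameter at 39°N:
f = 2Ω sin φ = 2 × 7.29×10⁻⁵ × sin 39° = 9.18×10⁻⁵ s⁻¹
Height gradient: |∂Z/∂n| = 30 m / 722000 m = 4.16×10⁻⁵
On a pressure surface, geostrophic balance gives V_g = (g/f)|∂Z/∂n|:
V_g = 9.81 × 4.16×10⁻⁵ / 9.18×10⁻⁵ = 4.44 m/s

4.4 m s⁻¹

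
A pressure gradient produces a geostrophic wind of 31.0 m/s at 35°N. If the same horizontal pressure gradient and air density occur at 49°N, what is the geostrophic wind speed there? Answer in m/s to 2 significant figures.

24 m/s

With the same pressure gradient and density, V_g ∝ 1/f ∝ 1/sin φ.
V₂ = V₁ · sin φ₁ / sin φ₂ = 31.0 × sin 35° / sin 49°
V₂ = 31.0 × 0.5736/0.7547 = 24 m/s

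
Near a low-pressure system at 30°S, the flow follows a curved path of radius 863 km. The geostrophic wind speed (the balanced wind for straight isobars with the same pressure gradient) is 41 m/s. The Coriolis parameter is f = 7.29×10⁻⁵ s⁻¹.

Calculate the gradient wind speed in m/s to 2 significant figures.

Around a low, centrifugal force acts outward with Coriolis, so pressure-gradient force balances both:
(1/ρ)|∂P/∂n| = fV + V²/R  →  V² + fR·V − fR·V_g = 0
With fR = 7.29×10⁻⁵ × 863×10³ m = 62.9 m/s:
V = [−fR + √((fR)² + 4 fR V_g)]/2 = [−62.9 + √(62.9² + 4×62.9×41)]/2 = 28.3 m/s
Subgeostrophic (V < V_g = 41 m/s), as expected around a low.

28 m/s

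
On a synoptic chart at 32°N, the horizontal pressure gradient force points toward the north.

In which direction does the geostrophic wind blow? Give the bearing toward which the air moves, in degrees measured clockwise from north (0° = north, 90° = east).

090°

The pressure-gradient force points toward the north (bearing 000°).
Geostrophic balance: in the Northern Hemisphere the Coriolis force deflects motion to the right, so the geostrophic wind blows 90° to the right of the pressure-gradient force (low pressure on the left).
Rotating 000° by 90° clockwise gives 090° — the wind blows toward the east.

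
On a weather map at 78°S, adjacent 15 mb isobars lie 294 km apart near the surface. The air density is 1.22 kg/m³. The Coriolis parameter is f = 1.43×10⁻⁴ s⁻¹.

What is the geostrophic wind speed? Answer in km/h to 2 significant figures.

110 km/h

Pressure gradient: |∂P/∂n| = 1500 Pa / 294000 m = 5.10×10⁻³ Pa/m
Geostrophic balance (pressure-gradient force = Coriolis force):
V_g = (1/(fρ)) |∂P/∂n| = 5.10×10⁻³ / (1.43×10⁻⁴ × 1.22) = 29.2 m/s
Converting: 29.2 m/s × 3.6 = 110 km/h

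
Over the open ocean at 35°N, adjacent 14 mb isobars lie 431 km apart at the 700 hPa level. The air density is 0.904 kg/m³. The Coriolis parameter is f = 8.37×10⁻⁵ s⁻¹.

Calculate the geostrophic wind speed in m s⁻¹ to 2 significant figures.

43 m s⁻¹

Pressure gradient: |∂P/∂n| = 1400 Pa / 431000 m = 3.25×10⁻³ Pa/m
Geostrophic balance (pressure-gradient force = Coriolis force):
V_g = (1/(fρ)) |∂P/∂n| = 3.25×10⁻³ / (8.37×10⁻⁵ × 0.904) = 42.9 m/s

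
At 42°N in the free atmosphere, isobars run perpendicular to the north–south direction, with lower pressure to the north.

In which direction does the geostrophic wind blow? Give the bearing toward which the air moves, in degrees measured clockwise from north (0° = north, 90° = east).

The pressure-gradient force points toward the north (bearing 000°).
Geostrophic balance: in the Northern Hemisphere the Coriolis force deflects motion to the right, so the geostrophic wind blows 90° to the right of the pressure-gradient force (low pressure on the left).
Rotating 000° by 90° clockwise gives 090° — the wind blows toward the east.

090°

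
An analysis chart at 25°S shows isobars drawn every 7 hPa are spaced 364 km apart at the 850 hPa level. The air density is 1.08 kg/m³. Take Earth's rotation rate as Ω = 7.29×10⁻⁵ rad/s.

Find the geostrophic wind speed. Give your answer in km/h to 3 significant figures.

Coriolis parameter at 25°S:
f = 2Ω sin φ = 2 × 7.29×10⁻⁵ × sin 25° = 6.16×10⁻⁵ s⁻¹
Pressure gradient: |∂P/∂n| = 700 Pa / 364000 m = 1.92×10⁻³ Pa/m
Geostrophic balance (pressure-gradient force = Coriolis force):
V_g = (1/(fρ)) |∂P/∂n| = 1.92×10⁻³ / (6.16×10⁻⁵ × 1.08) = 28.9 m/s
Converting: 28.9 m/s × 3.6 = 104 km/h

104 km/h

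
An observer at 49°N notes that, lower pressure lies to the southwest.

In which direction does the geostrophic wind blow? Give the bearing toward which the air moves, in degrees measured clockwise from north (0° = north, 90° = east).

315°

The pressure-gradient force points toward the southwest (bearing 225°).
Geostrophic balance: in the Northern Hemisphere the Coriolis force deflects motion to the right, so the geostrophic wind blows 90° to the right of the pressure-gradient force (low pressure on the left).
Rotating 225° by 90° clockwise gives 315° — the wind blows toward the northwest.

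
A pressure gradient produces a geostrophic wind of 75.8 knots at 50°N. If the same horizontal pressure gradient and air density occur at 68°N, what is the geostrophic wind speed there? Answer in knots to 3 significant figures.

62.6 knots

With the same pressure gradient and density, V_g ∝ 1/f ∝ 1/sin φ.
V₂ = V₁ · sin φ₁ / sin φ₂ = 75.8 × sin 50° / sin 68°
V₂ = 75.8 × 0.7660/0.9272 = 62.6 knots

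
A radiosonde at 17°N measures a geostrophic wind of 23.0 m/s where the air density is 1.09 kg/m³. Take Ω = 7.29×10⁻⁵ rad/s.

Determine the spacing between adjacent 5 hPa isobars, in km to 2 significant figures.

470 km

Coriolis parameter at 17°N:
f = 2Ω sin φ = 2 × 7.29×10⁻⁵ × sin 17° = 4.26×10⁻⁵ s⁻¹
Geostrophic balance rearranged: |∂P/∂n| = f ρ V_g
|∂P/∂n| = 4.26×10⁻⁵ × 1.09 × 23.0 = 1.07×10⁻³ Pa/m
Isobar spacing: Δn = ΔP/|∂P/∂n| = 500 Pa / 1.07×10⁻³ Pa/m = 467867 m ≈ 470 km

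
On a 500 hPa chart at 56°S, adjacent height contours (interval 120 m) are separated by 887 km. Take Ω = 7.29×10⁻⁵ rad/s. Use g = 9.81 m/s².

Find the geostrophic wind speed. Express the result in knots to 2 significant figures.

Coriolis parameter at 56°S:
f = 2Ω sin φ = 2 × 7.29×10⁻⁵ × sin 56° = 1.21×10⁻⁴ s⁻¹
Height gradient: |∂Z/∂n| = 120 m / 887000 m = 1.35×10⁻⁴
On a pressure surface, geostrophic balance gives V_g = (g/f)|∂Z/∂n|:
V_g = 9.81 × 1.35×10⁻⁴ / 1.21×10⁻⁴ = 11.0 m/s
Converting: 11.0 m/s × 1.944 = 21 knots

21 knots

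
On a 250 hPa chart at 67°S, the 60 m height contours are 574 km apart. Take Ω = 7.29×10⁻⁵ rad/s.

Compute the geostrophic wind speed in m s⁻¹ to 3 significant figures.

Coriolis parameter at 67°S:
f = 2Ω sin φ = 2 × 7.29×10⁻⁵ × sin 67° = 1.34×10⁻⁴ s⁻¹
Height gradient: |∂Z/∂n| = 60 m / 574000 m = 1.05×10⁻⁴
On a pressure surface, geostrophic balance gives V_g = (g/f)|∂Z/∂n|:
V_g = 9.81 × 1.05×10⁻⁴ / 1.34×10⁻⁴ = 7.64 m/s

7.64 m s⁻¹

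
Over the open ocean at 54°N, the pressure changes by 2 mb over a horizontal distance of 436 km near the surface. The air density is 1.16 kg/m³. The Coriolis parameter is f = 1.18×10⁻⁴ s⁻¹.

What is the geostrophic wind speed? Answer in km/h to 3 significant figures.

12.1 km/h

Pressure gradient: |∂P/∂n| = 200 Pa / 436000 m = 4.59×10⁻⁴ Pa/m
Geostrophic balance (pressure-gradient force = Coriolis force):
V_g = (1/(fρ)) |∂P/∂n| = 4.59×10⁻⁴ / (1.18×10⁻⁴ × 1.16) = 3.35 m/s
Converting: 3.35 m/s × 3.6 = 12.1 km/h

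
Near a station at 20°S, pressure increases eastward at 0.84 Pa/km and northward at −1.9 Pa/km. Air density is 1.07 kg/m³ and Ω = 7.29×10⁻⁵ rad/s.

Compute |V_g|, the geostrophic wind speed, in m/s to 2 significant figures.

Coriolis parameter at 20°S:
f = 2Ω sin φ = 2 × 7.29×10⁻⁵ × sin 20° = 4.99×10⁻⁵ s⁻¹
In the Southern Hemisphere f is negative: f = −4.99×10⁻⁵ s⁻¹.
Component geostrophic relations (x east, y north):
u_g = −(1/(fρ)) ∂P/∂y,  v_g = (1/(fρ)) ∂P/∂x
u_g = −(−1.9×10⁻³)/(−4.99×10⁻⁵ × 1.07) = −35.6 m/s;  v_g = (0.84×10⁻³)/(−4.99×10⁻⁵ × 1.07) = −15.7 m/s
|V_g| = √(u_g² + v_g²) = 38.9 m/s

39 m/s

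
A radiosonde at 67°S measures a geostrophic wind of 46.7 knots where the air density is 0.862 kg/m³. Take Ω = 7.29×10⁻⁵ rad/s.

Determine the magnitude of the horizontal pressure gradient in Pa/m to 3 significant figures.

Coriolis parameter at 67°S:
f = 2Ω sin φ = 2 × 7.29×10⁻⁵ × sin 67° = 1.34×10⁻⁴ s⁻¹
Wind speed in SI: 46.7 knots = 24.0 m/s
Geostrophic balance rearranged: |∂P/∂n| = f ρ V_g
|∂P/∂n| = 1.34×10⁻⁴ × 0.862 × 24.0 = 2.78×10⁻³ Pa/m

2.78×10⁻³ Pa/m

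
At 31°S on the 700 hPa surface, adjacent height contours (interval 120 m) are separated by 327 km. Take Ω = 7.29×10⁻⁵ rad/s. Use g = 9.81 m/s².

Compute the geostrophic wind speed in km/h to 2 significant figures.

Coriolis parameter at 31°S:
f = 2Ω sin φ = 2 × 7.29×10⁻⁵ × sin 31° = 7.51×10⁻⁵ s⁻¹
Height gradient: |∂Z/∂n| = 120 m / 327000 m = 3.67×10⁻⁴
On a pressure surface, geostrophic balance gives V_g = (g/f)|∂Z/∂n|:
V_g = 9.81 × 3.67×10⁻⁴ / 7.51×10⁻⁵ = 47.9 m/s
Converting: 47.9 m/s × 3.6 = 170 km/h

170 km/h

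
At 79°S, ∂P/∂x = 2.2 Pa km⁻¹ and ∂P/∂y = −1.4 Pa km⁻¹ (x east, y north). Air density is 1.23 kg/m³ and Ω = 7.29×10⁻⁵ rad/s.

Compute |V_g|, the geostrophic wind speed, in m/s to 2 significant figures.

15 m/s

Coriolis parameter at 79°S:
f = 2Ω sin φ = 2 × 7.29×10⁻⁵ × sin 79° = 1.43×10⁻⁴ s⁻¹
In the Southern Hemisphere f is negative: f = −1.43×10⁻⁴ s⁻¹.
Component geostrophic relations (x east, y north):
u_g = −(1/(fρ)) ∂P/∂y,  v_g = (1/(fρ)) ∂P/∂x
u_g = −(−1.4×10⁻³)/(−1.43×10⁻⁴ × 1.23) = −7.95 m/s;  v_g = (2.2×10⁻³)/(−1.43×10⁻⁴ × 1.23) = −12.5 m/s
|V_g| = √(u_g² + v_g²) = 14.8 m/s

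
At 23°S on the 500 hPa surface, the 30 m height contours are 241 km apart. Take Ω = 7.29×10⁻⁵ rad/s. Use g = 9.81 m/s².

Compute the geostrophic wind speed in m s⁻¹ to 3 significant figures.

Coriolis parameter at 23°S:
f = 2Ω sin φ = 2 × 7.29×10⁻⁵ × sin 23° = 5.70×10⁻⁵ s⁻¹
Height gradient: |∂Z/∂n| = 30 m / 241000 m = 1.24×10⁻⁴
On a pressure surface, geostrophic balance gives V_g = (g/f)|∂Z/∂n|:
V_g = 9.81 × 1.24×10⁻⁴ / 5.70×10⁻⁵ = 21.4 m/s

21.4 m s⁻¹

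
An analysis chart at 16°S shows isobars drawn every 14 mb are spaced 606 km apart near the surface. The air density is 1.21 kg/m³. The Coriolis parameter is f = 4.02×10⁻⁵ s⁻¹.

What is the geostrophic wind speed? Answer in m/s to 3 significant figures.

Pressure gradient: |∂P/∂n| = 1400 Pa / 606000 m = 2.31×10⁻³ Pa/m
Geostrophic balance (pressure-gradient force = Coriolis force):
V_g = (1/(fρ)) |∂P/∂n| = 2.31×10⁻³ / (4.02×10⁻⁵ × 1.21) = 47.5 m/s

47.5 m/s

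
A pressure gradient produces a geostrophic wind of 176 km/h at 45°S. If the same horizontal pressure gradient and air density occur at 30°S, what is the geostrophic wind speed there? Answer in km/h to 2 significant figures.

250 km/h

With the same pressure gradient and density, V_g ∝ 1/f ∝ 1/sin φ.
V₂ = V₁ · sin φ₁ / sin φ₂ = 176 × sin 45° / sin 30°
V₂ = 176 × 0.7071/0.5000 = 250 km/h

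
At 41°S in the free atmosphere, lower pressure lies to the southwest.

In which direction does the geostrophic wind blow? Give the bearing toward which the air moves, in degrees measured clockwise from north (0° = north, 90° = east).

135°

The pressure-gradient force points toward the southwest (bearing 225°).
Geostrophic balance: in the Southern Hemisphere the Coriolis force deflects motion to the left, so the geostrophic wind blows 90° to the left of the pressure-gradient force (low pressure on the right).
Rotating 225° by 90° counterclockwise gives 135° — the wind blows toward the southeast.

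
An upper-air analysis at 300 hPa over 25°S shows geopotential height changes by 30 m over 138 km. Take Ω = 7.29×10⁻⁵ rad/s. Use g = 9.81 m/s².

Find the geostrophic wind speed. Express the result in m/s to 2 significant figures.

Coriolis parameter at 25°S:
f = 2Ω sin φ = 2 × 7.29×10⁻⁵ × sin 25° = 6.16×10⁻⁵ s⁻¹
Height gradient: |∂Z/∂n| = 30 m / 138000 m = 2.17×10⁻⁴
On a pressure surface, geostrophic balance gives V_g = (g/f)|∂Z/∂n|:
V_g = 9.81 × 2.17×10⁻⁴ / 6.16×10⁻⁵ = 34.6 m/s

35 m/s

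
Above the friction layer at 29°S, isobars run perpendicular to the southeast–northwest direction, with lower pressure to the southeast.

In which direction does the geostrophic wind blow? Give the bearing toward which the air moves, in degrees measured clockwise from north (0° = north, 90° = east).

045°

The pressure-gradient force points toward the southeast (bearing 135°).
Geostrophic balance: in the Southern Hemisphere the Coriolis force deflects motion to the left, so the geostrophic wind blows 90° to the left of the pressure-gradient force (low pressure on the right).
Rotating 135° by 90° counterclockwise gives 045° — the wind blows toward the northeast.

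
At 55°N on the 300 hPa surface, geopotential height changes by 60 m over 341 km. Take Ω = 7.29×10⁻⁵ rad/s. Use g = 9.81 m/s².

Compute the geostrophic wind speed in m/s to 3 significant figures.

14.5 m/s

Coriolis parameter at 55°N:
f = 2Ω sin φ = 2 × 7.29×10⁻⁵ × sin 55° = 1.19×10⁻⁴ s⁻¹
Height gradient: |∂Z/∂n| = 60 m / 341000 m = 1.76×10⁻⁴
On a pressure surface, geostrophic balance gives V_g = (g/f)|∂Z/∂n|:
V_g = 9.81 × 1.76×10⁻⁴ / 1.19×10⁻⁴ = 14.5 m/s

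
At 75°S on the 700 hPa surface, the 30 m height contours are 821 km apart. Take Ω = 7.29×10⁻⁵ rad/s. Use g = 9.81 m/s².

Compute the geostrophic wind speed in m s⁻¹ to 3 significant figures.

2.55 m s⁻¹

Coriolis parameter at 75°S:
f = 2Ω sin φ = 2 × 7.29×10⁻⁵ × sin 75° = 1.41×10⁻⁴ s⁻¹
Height gradient: |∂Z/∂n| = 30 m / 821000 m = 3.65×10⁻⁵
On a pressure surface, geostrophic balance gives V_g = (g/f)|∂Z/∂n|:
V_g = 9.81 × 3.65×10⁻⁵ / 1.41×10⁻⁴ = 2.55 m/s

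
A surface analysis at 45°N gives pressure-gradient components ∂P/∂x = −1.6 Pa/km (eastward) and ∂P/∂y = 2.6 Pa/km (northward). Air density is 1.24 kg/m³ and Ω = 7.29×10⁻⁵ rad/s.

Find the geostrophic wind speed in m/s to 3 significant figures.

23.9 m/s

Coriolis parameter at 45°N:
f = 2Ω sin φ = 2 × 7.29×10⁻⁵ × sin 45° = 1.03×10⁻⁴ s⁻¹
Component geostrophic relations (x east, y north):
u_g = −(1/(fρ)) ∂P/∂y,  v_g = (1/(fρ)) ∂P/∂x
u_g = −(2.6×10⁻³)/(1.03×10⁻⁴ × 1.24) = −20.3 m/s;  v_g = (−1.6×10⁻³)/(1.03×10⁻⁴ × 1.24) = −12.5 m/s
|V_g| = √(u_g² + v_g²) = 23.9 m/s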